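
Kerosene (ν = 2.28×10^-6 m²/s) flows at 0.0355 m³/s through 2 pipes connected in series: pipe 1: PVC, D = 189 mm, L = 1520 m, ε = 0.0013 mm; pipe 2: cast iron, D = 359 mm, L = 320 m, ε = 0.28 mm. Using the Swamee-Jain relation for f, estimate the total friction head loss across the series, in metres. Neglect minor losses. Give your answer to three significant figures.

H ≈ 11.8 m

Pipe 1: V = 1.265 m/s, Re = 1.05×10^5, ε/D = 6.88×10^-6, f = 0.01773, h_1 = f(L/D)V²/2g = 11.64 m
Pipe 2: V = 0.3507 m/s, Re = 5.52×10^4, ε/D = 7.80×10^-4, f = 0.02319, h_2 = f(L/D)V²/2g = 0.1296 m
Series → Q common, losses add: H = Σh = 11.77 m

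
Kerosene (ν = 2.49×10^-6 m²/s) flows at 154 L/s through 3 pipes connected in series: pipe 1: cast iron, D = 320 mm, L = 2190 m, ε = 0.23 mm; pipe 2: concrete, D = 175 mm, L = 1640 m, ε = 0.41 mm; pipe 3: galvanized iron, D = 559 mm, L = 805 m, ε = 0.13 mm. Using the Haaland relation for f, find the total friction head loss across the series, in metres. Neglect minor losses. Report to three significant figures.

H ≈ 511 m

Pipe 1: V = 1.915 m/s, Re = 2.46×10^5, ε/D = 7.19×10^-4, f = 0.01945, h_1 = f(L/D)V²/2g = 24.88 m
Pipe 2: V = 6.403 m/s, Re = 4.50×10^5, ε/D = 0.00234, f = 0.02481, h_2 = f(L/D)V²/2g = 485.7 m
Pipe 3: V = 0.6275 m/s, Re = 1.41×10^5, ε/D = 2.33×10^-4, f = 0.01791, h_3 = f(L/D)V²/2g = 0.5177 m
Series → Q common, losses add: H = Σh = 511.1 m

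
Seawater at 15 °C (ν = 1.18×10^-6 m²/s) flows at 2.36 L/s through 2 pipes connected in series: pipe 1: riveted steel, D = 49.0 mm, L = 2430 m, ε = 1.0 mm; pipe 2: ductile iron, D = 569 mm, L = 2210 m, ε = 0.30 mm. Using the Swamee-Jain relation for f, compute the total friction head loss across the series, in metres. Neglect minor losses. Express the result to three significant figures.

Pipe 1: V = 1.251 m/s, Re = 5.20×10^4, ε/D = 0.0204, f = 0.05012, h_1 = f(L/D)V²/2g = 198.4 m
Pipe 2: V = 0.009281 m/s, Re = 4480, ε/D = 5.27×10^-4, f = 0.03979, h_2 = f(L/D)V²/2g = 6.785×10^-4 m
Series → Q common, losses add: H = Σh = 198.4 m

H ≈ 198 m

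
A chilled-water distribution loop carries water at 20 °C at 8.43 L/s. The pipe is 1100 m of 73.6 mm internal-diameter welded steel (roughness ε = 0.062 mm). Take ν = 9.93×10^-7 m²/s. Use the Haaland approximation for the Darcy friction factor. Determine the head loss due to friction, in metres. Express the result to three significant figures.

V = 4Q/(πD²) = 4·0.00843/(π·0.0736²) = 1.981 m/s
Re = VD/ν = 1.981·0.0736/9.93×10^-7 = 1.47×10^5 → turbulent
ε/D = 0.062/73.6 = 8.42×10^-4
Haaland: f = 0.02070
h_f = f(L/D)V²/(2g) = 0.02070·(1100/0.0736)·1.981²/(2·9.81) = 61.90 m

h_f ≈ 61.9 m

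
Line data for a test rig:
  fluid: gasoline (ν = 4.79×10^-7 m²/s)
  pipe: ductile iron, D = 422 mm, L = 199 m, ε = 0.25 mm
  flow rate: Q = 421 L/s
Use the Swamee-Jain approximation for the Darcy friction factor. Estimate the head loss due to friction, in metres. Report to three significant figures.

V = 4Q/(πD²) = 4·0.421/(π·0.422²) = 3.010 m/s
Re = VD/ν = 3.010·0.422/4.79×10^-7 = 2.65×10^6 → turbulent
ε/D = 0.25/422 = 5.92×10^-4
Swamee-Jain: f = 0.01758
h_f = f(L/D)V²/(2g) = 0.01758·(199/0.422)·3.010²/(2·9.81) = 3.829 m

h_f ≈ 3.83 m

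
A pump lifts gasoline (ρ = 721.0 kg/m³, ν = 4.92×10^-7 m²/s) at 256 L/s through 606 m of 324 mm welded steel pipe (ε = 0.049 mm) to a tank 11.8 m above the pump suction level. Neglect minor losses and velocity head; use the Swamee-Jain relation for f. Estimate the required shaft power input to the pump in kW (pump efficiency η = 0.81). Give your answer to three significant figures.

P_shaft ≈ 54.5 kW

V = 4Q/(πD²) = 3.105 m/s; Re = 2.04×10^6; ε/D = 1.51×10^-4; f = 0.01367
h_f = f(L/D)V²/2g = 12.56 m
Total head H = z + h_f = 11.8 + 12.56 = 24.36 m
P_hyd = ρgQH = 721.0·9.81·0.256·24.36 = 44.11 kW
P_shaft = P_hyd/η = 44.11/0.81 = 54.46 kW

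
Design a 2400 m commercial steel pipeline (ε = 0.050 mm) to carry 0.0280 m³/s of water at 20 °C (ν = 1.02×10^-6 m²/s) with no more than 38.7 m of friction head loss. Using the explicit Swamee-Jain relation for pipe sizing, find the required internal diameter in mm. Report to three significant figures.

Swamee-Jain (Type III): D = 0.66·[ε^1.25·(LQ²/(gh_f))^4.75 + ν·Q^9.4·(L/(gh_f))^5.2]^0.04
LQ²/(gh_f) = 0.004956; L/(gh_f) = 6.322
Term 1 = ε^1.25·(…)^4.75 = 4.74×10^-17; Term 2 = ν·Q^9.4·(…)^5.2 = 3.77×10^-17
D = 0.66·(4.74×10^-17 + 3.77×10^-17)^0.04 = 0.1502 m = 150 mm
Check: V = 1.58 m/s, Re = 2.33×10^5, f = 0.01771, h_f = 36.0 m ≈ 38.7 m ✓

D ≈ 150 mm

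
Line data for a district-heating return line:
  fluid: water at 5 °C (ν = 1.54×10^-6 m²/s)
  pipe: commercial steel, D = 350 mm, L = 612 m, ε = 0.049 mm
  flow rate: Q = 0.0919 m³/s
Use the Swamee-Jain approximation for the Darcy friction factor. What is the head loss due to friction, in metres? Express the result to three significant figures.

h_f ≈ 1.34 m

V = 4Q/(πD²) = 4·0.0919/(π·0.350²) = 0.9552 m/s
Re = VD/ν = 0.9552·0.350/1.54×10^-6 = 2.17×10^5 → turbulent
ε/D = 0.049/350 = 1.40×10^-4
Swamee-Jain: f = 0.01650
h_f = f(L/D)V²/(2g) = 0.01650·(612/0.350)·0.9552²/(2·9.81) = 1.342 m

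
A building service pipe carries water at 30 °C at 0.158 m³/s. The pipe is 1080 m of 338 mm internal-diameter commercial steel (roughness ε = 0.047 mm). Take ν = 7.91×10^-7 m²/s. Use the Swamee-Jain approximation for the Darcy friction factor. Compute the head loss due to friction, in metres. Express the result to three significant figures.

h_f ≈ 7.25 m

V = 4Q/(πD²) = 4·0.158/(π·0.338²) = 1.761 m/s
Re = VD/ν = 1.761·0.338/7.91×10^-7 = 7.52×10^5 → turbulent
ε/D = 0.047/338 = 1.39×10^-4
Swamee-Jain: f = 0.01435
h_f = f(L/D)V²/(2g) = 0.01435·(1080/0.338)·1.761²/(2·9.81) = 7.249 m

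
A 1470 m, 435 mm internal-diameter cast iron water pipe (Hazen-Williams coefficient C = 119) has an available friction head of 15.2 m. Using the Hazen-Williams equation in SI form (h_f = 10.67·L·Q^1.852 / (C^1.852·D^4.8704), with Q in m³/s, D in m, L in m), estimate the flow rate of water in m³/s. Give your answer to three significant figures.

Rearranging: Q = [h_f·C^1.852·D^4.8704 / (10.67·L)]^(1/1.852)
Q = [15.2·119^1.852·0.435^4.8704 / (10.67·1470)]^0.540 = 0.3145 m³/s

Q ≈ 0.314 m³/s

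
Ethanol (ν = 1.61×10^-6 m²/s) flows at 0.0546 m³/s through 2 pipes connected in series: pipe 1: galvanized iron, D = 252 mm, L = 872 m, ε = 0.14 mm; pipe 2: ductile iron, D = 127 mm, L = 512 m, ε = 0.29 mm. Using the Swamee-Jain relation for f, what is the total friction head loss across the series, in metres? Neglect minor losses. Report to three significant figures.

Pipe 1: V = 1.095 m/s, Re = 1.71×10^5, ε/D = 5.56×10^-4, f = 0.01949, h_1 = f(L/D)V²/2g = 4.119 m
Pipe 2: V = 4.310 m/s, Re = 3.40×10^5, ε/D = 0.00228, f = 0.02489, h_2 = f(L/D)V²/2g = 95.02 m
Series → Q common, losses add: H = Σh = 99.14 m

H ≈ 99.1 m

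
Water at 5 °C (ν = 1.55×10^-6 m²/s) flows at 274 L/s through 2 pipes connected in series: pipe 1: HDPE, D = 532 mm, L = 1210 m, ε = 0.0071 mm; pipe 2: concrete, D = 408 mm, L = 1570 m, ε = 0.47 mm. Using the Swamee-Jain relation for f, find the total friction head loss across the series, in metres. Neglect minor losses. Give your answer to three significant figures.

H ≈ 20.4 m

Pipe 1: V = 1.233 m/s, Re = 4.23×10^5, ε/D = 1.33×10^-5, f = 0.01368, h_1 = f(L/D)V²/2g = 2.410 m
Pipe 2: V = 2.096 m/s, Re = 5.52×10^5, ε/D = 0.00115, f = 0.02094, h_2 = f(L/D)V²/2g = 18.04 m
Series → Q common, losses add: H = Σh = 20.45 m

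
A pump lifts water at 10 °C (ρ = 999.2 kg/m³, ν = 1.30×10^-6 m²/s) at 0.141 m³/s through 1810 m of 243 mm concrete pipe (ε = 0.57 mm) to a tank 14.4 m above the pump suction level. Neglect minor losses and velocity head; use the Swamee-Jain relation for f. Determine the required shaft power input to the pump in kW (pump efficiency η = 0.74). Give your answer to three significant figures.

P_shaft ≈ 190 kW

V = 4Q/(πD²) = 3.040 m/s; Re = 5.68×10^5; ε/D = 0.00235; f = 0.02484
h_f = f(L/D)V²/2g = 87.16 m
Total head H = z + h_f = 14.4 + 87.16 = 101.6 m
P_hyd = ρgQH = 999.2·9.81·0.141·101.6 = 140.4 kW
P_shaft = P_hyd/η = 140.4/0.74 = 189.7 kW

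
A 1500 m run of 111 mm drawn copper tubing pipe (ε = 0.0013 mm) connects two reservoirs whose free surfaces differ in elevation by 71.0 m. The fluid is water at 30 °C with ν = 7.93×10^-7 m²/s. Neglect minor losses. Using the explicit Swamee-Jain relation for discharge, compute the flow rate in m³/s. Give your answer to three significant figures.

Swamee-Jain (Type II): Q = -0.965·√(gD⁵h_f/L)·ln[ε/(3.7D) + √(3.17ν²L/(gD³h_f))]
√(gD⁵h_f/L) = √(9.81·0.111⁵·71.0/1500) = 0.002797
ε/(3.7D) = 3.17×10^-6; √(3.17ν²L/(gD³h_f)) = 5.60×10^-5
Q = -0.965·0.002797·ln(5.919×10^-5) = 0.02628 m³/s
Check: V = 2.72 m/s, Re = 3.80×10^5, f = 0.01392, h_f = 70.7 m ≈ 71.0 m ✓

Q ≈ 0.0263 m³/s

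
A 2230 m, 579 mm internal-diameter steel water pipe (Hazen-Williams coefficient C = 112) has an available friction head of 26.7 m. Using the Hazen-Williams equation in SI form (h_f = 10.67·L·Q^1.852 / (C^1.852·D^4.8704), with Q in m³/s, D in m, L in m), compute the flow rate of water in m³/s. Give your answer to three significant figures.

Rearranging: Q = [h_f·C^1.852·D^4.8704 / (10.67·L)]^(1/1.852)
Q = [26.7·112^1.852·0.579^4.8704 / (10.67·2230)]^0.540 = 0.6796 m³/s

Q ≈ 0.680 m³/s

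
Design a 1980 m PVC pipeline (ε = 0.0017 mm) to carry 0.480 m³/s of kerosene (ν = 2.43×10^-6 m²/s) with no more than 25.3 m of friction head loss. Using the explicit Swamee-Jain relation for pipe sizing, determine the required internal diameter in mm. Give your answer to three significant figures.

Swamee-Jain (Type III): D = 0.66·[ε^1.25·(LQ²/(gh_f))^4.75 + ν·Q^9.4·(L/(gh_f))^5.2]^0.04
LQ²/(gh_f) = 1.838; L/(gh_f) = 7.978
Term 1 = ε^1.25·(…)^4.75 = 1.11×10^-6; Term 2 = ν·Q^9.4·(…)^5.2 = 1.20×10^-4
D = 0.66·(1.11×10^-6 + 1.20×10^-4)^0.04 = 0.4601 m = 460 mm
Check: V = 2.89 m/s, Re = 5.47×10^5, f = 0.01295, h_f = 23.7 m ≈ 25.3 m ✓

D ≈ 460 mm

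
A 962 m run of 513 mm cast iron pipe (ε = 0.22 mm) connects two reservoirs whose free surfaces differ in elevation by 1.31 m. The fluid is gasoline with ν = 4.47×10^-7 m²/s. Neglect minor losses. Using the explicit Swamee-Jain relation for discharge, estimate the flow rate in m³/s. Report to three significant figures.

Q ≈ 0.187 m³/s

Swamee-Jain (Type II): Q = -0.965·√(gD⁵h_f/L)·ln[ε/(3.7D) + √(3.17ν²L/(gD³h_f))]
√(gD⁵h_f/L) = √(9.81·0.513⁵·1.31/962) = 0.02179
ε/(3.7D) = 1.16×10^-4; √(3.17ν²L/(gD³h_f)) = 1.87×10^-5
Q = -0.965·0.02179·ln(1.346×10^-4) = 0.1874 m³/s
Check: V = 0.907 m/s, Re = 1.04×10^6, f = 0.01678, h_f = 1.32 m ≈ 1.31 m ✓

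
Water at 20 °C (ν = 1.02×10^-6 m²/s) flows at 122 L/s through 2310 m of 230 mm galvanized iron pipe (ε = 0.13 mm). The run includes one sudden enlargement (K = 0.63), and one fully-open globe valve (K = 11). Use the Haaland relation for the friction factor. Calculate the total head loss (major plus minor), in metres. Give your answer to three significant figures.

H_L ≈ 83.7 m

V = 4Q/(πD²) = 2.936 m/s; V²/2g = 0.4395 m
Re = 6.62×10^5, ε/D = 5.65×10^-4 → f = 0.01780 (Haaland)
Major: h_f = f(L/D)·V²/2g = 0.01780·10043·0.4395 = 78.56 m
Minor: ΣK = 11.6; h_m = ΣK·V²/2g = 5.111 m
Total H_L = 78.56 + 5.111 = 83.68 m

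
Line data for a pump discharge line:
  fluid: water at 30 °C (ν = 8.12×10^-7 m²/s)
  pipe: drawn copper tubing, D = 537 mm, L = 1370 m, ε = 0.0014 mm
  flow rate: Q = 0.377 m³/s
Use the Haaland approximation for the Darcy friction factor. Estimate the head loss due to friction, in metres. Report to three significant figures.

h_f ≈ 4.12 m

V = 4Q/(πD²) = 4·0.377/(π·0.537²) = 1.665 m/s
Re = VD/ν = 1.665·0.537/8.12×10^-7 = 1.10×10^6 → turbulent
ε/D = 0.0014/537 = 2.61×10^-6
Haaland: f = 0.01145
h_f = f(L/D)V²/(2g) = 0.01145·(1370/0.537)·1.665²/(2·9.81) = 4.124 m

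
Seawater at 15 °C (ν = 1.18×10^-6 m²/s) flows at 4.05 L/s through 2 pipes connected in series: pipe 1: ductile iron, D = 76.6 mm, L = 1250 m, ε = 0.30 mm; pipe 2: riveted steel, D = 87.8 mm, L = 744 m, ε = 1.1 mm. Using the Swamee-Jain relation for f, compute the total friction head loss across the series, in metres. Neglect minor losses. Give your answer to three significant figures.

H ≈ 27.7 m

Pipe 1: V = 0.8788 m/s, Re = 5.70×10^4, ε/D = 0.00392, f = 0.03042, h_1 = f(L/D)V²/2g = 19.54 m
Pipe 2: V = 0.6689 m/s, Re = 4.98×10^4, ε/D = 0.0125, f = 0.04238, h_2 = f(L/D)V²/2g = 8.191 m
Series → Q common, losses add: H = Σh = 27.73 m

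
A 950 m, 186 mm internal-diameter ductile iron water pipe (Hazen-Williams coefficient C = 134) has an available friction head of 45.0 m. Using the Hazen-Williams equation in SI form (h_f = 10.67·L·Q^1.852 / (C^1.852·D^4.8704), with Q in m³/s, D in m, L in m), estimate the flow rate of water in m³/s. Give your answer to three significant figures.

Rearranging: Q = [h_f·C^1.852·D^4.8704 / (10.67·L)]^(1/1.852)
Q = [45.0·134^1.852·0.186^4.8704 / (10.67·950)]^0.540 = 0.08624 m³/s

Q ≈ 0.0862 m³/s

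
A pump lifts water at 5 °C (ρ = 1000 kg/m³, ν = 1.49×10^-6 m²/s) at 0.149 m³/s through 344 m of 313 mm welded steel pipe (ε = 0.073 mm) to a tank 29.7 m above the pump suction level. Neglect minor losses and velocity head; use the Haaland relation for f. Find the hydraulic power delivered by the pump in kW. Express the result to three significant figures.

P_hyd ≈ 48.3 kW

V = 4Q/(πD²) = 1.936 m/s; Re = 4.07×10^5; ε/D = 2.33×10^-4; f = 0.01585
h_f = f(L/D)V²/2g = 3.330 m
Total head H = z + h_f = 29.7 + 3.330 = 33.03 m
P_hyd = ρgQH = 1000·9.81·0.149·33.03 = 48.28 kW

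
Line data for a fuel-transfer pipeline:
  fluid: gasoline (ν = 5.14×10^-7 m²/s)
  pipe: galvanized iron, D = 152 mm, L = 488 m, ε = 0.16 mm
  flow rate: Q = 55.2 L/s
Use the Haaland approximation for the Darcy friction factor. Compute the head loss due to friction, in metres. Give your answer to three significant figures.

V = 4Q/(πD²) = 4·0.0552/(π·0.152²) = 3.042 m/s
Re = VD/ν = 3.042·0.152/5.14×10^-7 = 9.00×10^5 → turbulent
ε/D = 0.16/152 = 0.00105
Haaland: f = 0.02021
h_f = f(L/D)V²/(2g) = 0.02021·(488/0.152)·3.042²/(2·9.81) = 30.60 m

h_f ≈ 30.6 m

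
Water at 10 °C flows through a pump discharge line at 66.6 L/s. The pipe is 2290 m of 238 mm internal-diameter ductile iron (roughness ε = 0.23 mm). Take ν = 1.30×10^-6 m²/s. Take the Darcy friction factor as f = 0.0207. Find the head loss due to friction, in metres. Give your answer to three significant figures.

V = 4Q/(πD²) = 4·0.0666/(π·0.238²) = 1.497 m/s
h_f = f(L/D)V²/(2g) = 0.02070·(2290/0.238)·1.497²/(2·9.81) = 22.75 m

h_f ≈ 22.8 m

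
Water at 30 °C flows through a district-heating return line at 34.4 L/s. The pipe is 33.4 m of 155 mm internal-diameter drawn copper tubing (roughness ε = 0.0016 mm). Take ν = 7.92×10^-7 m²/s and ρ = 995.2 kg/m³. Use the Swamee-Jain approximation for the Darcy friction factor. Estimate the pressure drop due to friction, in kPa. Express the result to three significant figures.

V = 4Q/(πD²) = 4·0.0344/(π·0.155²) = 1.823 m/s
Re = VD/ν = 1.823·0.155/7.92×10^-7 = 3.57×10^5 → turbulent
ε/D = 0.0016/155 = 1.03×10^-5
Swamee-Jain: f = 0.01405
h_f = f(L/D)V²/(2g) = 0.01405·(33.4/0.155)·1.823²/(2·9.81) = 0.5130 m
Δp = ρg·h_f = 995.2·9.81·0.5130 = 5.008 kPa

Δp ≈ 5.01 kPa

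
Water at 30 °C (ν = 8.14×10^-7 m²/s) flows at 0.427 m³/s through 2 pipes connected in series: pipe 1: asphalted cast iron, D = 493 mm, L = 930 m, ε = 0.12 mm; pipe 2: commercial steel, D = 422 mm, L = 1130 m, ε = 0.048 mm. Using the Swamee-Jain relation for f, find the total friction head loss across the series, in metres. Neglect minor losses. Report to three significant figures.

Pipe 1: V = 2.237 m/s, Re = 1.35×10^6, ε/D = 2.43×10^-4, f = 0.01502, h_1 = f(L/D)V²/2g = 7.225 m
Pipe 2: V = 3.053 m/s, Re = 1.58×10^6, ε/D = 1.14×10^-4, f = 0.01328, h_2 = f(L/D)V²/2g = 16.89 m
Series → Q common, losses add: H = Σh = 24.12 m

H ≈ 24.1 m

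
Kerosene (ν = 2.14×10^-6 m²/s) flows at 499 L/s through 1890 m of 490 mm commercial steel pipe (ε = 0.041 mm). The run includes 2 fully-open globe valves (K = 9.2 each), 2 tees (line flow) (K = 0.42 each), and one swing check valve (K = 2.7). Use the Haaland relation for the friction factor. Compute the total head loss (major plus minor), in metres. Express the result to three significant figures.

H_L ≈ 26.8 m

V = 4Q/(πD²) = 2.646 m/s; V²/2g = 0.3569 m
Re = 6.06×10^5, ε/D = 8.37×10^-5 → f = 0.01376 (Haaland)
Major: h_f = f(L/D)·V²/2g = 0.01376·3857·0.3569 = 18.94 m
Minor: ΣK = 21.9; h_m = ΣK·V²/2g = 7.830 m
Total H_L = 18.94 + 7.830 = 26.77 m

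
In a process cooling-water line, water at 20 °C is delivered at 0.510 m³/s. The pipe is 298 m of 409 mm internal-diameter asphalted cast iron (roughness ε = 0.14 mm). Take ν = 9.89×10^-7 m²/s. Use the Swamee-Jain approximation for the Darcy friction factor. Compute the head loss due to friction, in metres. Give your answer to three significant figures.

V = 4Q/(πD²) = 4·0.510/(π·0.409²) = 3.882 m/s
Re = VD/ν = 3.882·0.409/9.89×10^-7 = 1.61×10^6 → turbulent
ε/D = 0.14/409 = 3.42×10^-4
Swamee-Jain: f = 0.01587
h_f = f(L/D)V²/(2g) = 0.01587·(298/0.409)·3.882²/(2·9.81) = 8.881 m

h_f ≈ 8.88 m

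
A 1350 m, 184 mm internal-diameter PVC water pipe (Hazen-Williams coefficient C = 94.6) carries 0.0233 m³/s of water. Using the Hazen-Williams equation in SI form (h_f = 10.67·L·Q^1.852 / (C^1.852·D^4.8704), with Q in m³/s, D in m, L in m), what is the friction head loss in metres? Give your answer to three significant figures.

h_f ≈ 11.4 m

h_f = 10.67·1350·0.0233^1.852 / (94.6^1.852·0.184^4.8704) = 11.38 m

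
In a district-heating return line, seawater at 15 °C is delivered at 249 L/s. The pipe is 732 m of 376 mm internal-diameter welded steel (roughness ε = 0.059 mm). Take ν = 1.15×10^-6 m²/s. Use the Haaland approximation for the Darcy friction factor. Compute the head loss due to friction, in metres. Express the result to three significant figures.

V = 4Q/(πD²) = 4·0.249/(π·0.376²) = 2.243 m/s
Re = VD/ν = 2.243·0.376/1.15×10^-6 = 7.33×10^5 → turbulent
ε/D = 0.059/376 = 1.57×10^-4
Haaland: f = 0.01440
h_f = f(L/D)V²/(2g) = 0.01440·(732/0.376)·2.243²/(2·9.81) = 7.183 m

h_f ≈ 7.18 m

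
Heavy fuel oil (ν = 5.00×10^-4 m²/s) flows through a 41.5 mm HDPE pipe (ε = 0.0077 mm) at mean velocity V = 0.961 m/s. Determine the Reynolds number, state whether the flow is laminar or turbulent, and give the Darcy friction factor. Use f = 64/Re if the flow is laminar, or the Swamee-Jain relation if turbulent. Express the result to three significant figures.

Re ≈ 79.8; laminar; f = 64/Re ≈ 0.802

Re = VD/ν = 0.9610·0.0415/5.00×10^-4 = 79.8
Re < 2300 → laminar → f = 64/Re = 0.8024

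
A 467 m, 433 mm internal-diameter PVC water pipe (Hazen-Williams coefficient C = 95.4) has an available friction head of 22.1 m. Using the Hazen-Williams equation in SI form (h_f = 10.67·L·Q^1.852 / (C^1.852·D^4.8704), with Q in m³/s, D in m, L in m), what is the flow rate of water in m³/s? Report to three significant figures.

Rearranging: Q = [h_f·C^1.852·D^4.8704 / (10.67·L)]^(1/1.852)
Q = [22.1·95.4^1.852·0.433^4.8704 / (10.67·467)]^0.540 = 0.5663 m³/s

Q ≈ 0.566 m³/s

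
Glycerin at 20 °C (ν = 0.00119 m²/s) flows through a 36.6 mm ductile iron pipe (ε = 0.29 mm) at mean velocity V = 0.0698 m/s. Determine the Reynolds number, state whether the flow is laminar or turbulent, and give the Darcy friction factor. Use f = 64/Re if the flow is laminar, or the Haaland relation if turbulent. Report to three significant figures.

Re = VD/ν = 0.06980·0.0366/0.00119 = 2.15
Re < 2300 → laminar → f = 64/Re = 29.81

Re ≈ 2.15; laminar; f = 64/Re ≈ 29.8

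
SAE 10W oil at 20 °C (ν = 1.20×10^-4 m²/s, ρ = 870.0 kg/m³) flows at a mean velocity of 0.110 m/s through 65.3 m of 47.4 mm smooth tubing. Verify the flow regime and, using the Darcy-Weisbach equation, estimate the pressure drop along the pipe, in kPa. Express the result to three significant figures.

Re = VD/ν = 0.110·0.04740/1.20×10^-4 = 43.4 → laminar (Re < 2300)
f = 64/Re = 1.473
h_f = f(L/D)V²/(2g) = 1.473·(65.3/0.04740)·0.110²/(2·9.81) = 1.251 m
Δp = ρg·h_f = 870.0·9.81·1.251 = 10.68 kPa

Δp ≈ 10.7 kPa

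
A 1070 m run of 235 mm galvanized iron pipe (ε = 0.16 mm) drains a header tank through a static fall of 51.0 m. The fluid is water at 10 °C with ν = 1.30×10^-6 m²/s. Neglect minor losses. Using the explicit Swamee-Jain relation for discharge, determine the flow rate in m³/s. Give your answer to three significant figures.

Swamee-Jain (Type II): Q = -0.965·√(gD⁵h_f/L)·ln[ε/(3.7D) + √(3.17ν²L/(gD³h_f))]
√(gD⁵h_f/L) = √(9.81·0.235⁵·51.0/1070) = 0.01831
ε/(3.7D) = 1.84×10^-4; √(3.17ν²L/(gD³h_f)) = 2.97×10^-5
Q = -0.965·0.01831·ln(2.137×10^-4) = 0.1493 m³/s
Check: V = 3.44 m/s, Re = 6.22×10^5, f = 0.01867, h_f = 51.3 m ≈ 51.0 m ✓

Q ≈ 0.149 m³/s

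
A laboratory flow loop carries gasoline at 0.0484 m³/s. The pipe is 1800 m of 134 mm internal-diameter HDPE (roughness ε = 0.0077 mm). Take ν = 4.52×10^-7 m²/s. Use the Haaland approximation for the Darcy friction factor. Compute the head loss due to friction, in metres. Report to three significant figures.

V = 4Q/(πD²) = 4·0.0484/(π·0.134²) = 3.432 m/s
Re = VD/ν = 3.432·0.134/4.52×10^-7 = 1.02×10^6 → turbulent
ε/D = 0.0077/134 = 5.75×10^-5
Haaland: f = 0.01263
h_f = f(L/D)V²/(2g) = 0.01263·(1800/0.134)·3.432²/(2·9.81) = 101.8 m

h_f ≈ 102 m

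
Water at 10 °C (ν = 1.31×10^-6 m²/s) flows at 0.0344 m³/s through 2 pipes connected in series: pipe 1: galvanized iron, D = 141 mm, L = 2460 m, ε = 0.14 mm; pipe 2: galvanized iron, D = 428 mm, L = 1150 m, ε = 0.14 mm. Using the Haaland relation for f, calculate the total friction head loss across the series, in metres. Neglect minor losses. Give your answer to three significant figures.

Pipe 1: V = 2.203 m/s, Re = 2.37×10^5, ε/D = 9.93×10^-4, f = 0.02070, h_1 = f(L/D)V²/2g = 89.36 m
Pipe 2: V = 0.2391 m/s, Re = 7.81×10^4, ε/D = 3.27×10^-4, f = 0.02008, h_2 = f(L/D)V²/2g = 0.1572 m
Series → Q common, losses add: H = Σh = 89.51 m

H ≈ 89.5 m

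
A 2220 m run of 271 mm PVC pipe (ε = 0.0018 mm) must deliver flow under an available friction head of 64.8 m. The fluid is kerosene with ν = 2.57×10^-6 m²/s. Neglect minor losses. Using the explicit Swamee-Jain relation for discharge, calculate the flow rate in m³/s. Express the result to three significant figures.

Swamee-Jain (Type II): Q = -0.965·√(gD⁵h_f/L)·ln[ε/(3.7D) + √(3.17ν²L/(gD³h_f))]
√(gD⁵h_f/L) = √(9.81·0.271⁵·64.8/2220) = 0.02046
ε/(3.7D) = 1.80×10^-6; √(3.17ν²L/(gD³h_f)) = 6.06×10^-5
Q = -0.965·0.02046·ln(6.241×10^-5) = 0.1911 m³/s
Check: V = 3.31 m/s, Re = 3.49×10^5, f = 0.01406, h_f = 64.5 m ≈ 64.8 m ✓

Q ≈ 0.191 m³/s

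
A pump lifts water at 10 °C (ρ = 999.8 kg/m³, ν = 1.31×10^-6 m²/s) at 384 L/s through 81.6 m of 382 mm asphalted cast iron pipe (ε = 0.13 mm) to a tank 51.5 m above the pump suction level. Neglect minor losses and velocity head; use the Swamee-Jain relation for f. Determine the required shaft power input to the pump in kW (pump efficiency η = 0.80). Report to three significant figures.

V = 4Q/(πD²) = 3.351 m/s; Re = 9.77×10^5; ε/D = 3.40×10^-4; f = 0.01612
h_f = f(L/D)V²/2g = 1.970 m
Total head H = z + h_f = 51.5 + 1.970 = 53.47 m
P_hyd = ρgQH = 999.8·9.81·0.384·53.47 = 201.4 kW
P_shaft = P_hyd/η = 201.4/0.80 = 251.7 kW

P_shaft ≈ 252 kW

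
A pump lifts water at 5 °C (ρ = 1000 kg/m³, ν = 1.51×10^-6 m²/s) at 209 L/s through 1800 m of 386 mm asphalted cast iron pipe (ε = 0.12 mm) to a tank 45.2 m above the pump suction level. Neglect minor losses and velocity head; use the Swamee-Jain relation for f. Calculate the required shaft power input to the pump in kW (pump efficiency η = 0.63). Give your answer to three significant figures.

V = 4Q/(πD²) = 1.786 m/s; Re = 4.57×10^5; ε/D = 3.11×10^-4; f = 0.01656
h_f = f(L/D)V²/2g = 12.56 m
Total head H = z + h_f = 45.2 + 12.56 = 57.76 m
P_hyd = ρgQH = 1000·9.81·0.209·57.76 = 118.4 kW
P_shaft = P_hyd/η = 118.4/0.63 = 188.0 kW

P_shaft ≈ 188 kW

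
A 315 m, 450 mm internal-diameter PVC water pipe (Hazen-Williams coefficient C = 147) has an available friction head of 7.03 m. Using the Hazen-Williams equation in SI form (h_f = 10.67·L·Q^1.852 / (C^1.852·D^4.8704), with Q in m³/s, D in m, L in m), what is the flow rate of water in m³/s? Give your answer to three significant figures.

Q ≈ 0.643 m³/s

Rearranging: Q = [h_f·C^1.852·D^4.8704 / (10.67·L)]^(1/1.852)
Q = [7.03·147^1.852·0.450^4.8704 / (10.67·315)]^0.540 = 0.6434 m³/s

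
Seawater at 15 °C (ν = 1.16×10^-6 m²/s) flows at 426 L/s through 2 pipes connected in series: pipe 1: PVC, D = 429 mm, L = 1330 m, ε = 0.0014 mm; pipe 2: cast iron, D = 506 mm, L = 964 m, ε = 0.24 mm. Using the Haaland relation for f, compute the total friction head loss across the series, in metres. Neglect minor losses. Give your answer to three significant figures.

Pipe 1: V = 2.947 m/s, Re = 1.09×10^6, ε/D = 3.26×10^-6, f = 0.01148, h_1 = f(L/D)V²/2g = 15.75 m
Pipe 2: V = 2.118 m/s, Re = 9.24×10^5, ε/D = 4.74×10^-4, f = 0.01703, h_2 = f(L/D)V²/2g = 7.421 m
Series → Q common, losses add: H = Σh = 23.17 m

H ≈ 23.2 m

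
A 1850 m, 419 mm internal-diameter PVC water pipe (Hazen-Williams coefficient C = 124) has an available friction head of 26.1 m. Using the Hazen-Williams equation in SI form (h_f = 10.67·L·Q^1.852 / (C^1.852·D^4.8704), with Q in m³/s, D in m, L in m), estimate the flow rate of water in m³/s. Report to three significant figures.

Rearranging: Q = [h_f·C^1.852·D^4.8704 / (10.67·L)]^(1/1.852)
Q = [26.1·124^1.852·0.419^4.8704 / (10.67·1850)]^0.540 = 0.3512 m³/s

Q ≈ 0.351 m³/s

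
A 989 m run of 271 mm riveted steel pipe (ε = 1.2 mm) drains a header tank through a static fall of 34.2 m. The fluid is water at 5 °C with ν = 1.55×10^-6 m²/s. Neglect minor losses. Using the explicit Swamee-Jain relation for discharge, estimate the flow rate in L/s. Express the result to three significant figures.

Swamee-Jain (Type II): Q = -0.965·√(gD⁵h_f/L)·ln[ε/(3.7D) + √(3.17ν²L/(gD³h_f))]
√(gD⁵h_f/L) = √(9.81·0.271⁵·34.2/989) = 0.02227
ε/(3.7D) = 0.00120; √(3.17ν²L/(gD³h_f)) = 3.36×10^-5
Q = -0.965·0.02227·ln(0.001230) = 0.1440 m³/s
Check: V = 2.50 m/s, Re = 4.36×10^5, f = 0.02963, h_f = 34.3 m ≈ 34.2 m ✓

Q ≈ 144 L/s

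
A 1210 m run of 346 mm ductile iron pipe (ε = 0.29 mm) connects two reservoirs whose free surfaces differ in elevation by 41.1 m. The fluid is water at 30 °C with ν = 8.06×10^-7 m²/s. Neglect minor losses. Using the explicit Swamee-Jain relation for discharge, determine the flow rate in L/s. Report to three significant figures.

Q ≈ 327 L/s

Swamee-Jain (Type II): Q = -0.965·√(gD⁵h_f/L)·ln[ε/(3.7D) + √(3.17ν²L/(gD³h_f))]
√(gD⁵h_f/L) = √(9.81·0.346⁵·41.1/1210) = 0.04065
ε/(3.7D) = 2.27×10^-4; √(3.17ν²L/(gD³h_f)) = 1.22×10^-5
Q = -0.965·0.04065·ln(2.387×10^-4) = 0.3272 m³/s
Check: V = 3.48 m/s, Re = 1.49×10^6, f = 0.01913, h_f = 41.3 m ≈ 41.1 m ✓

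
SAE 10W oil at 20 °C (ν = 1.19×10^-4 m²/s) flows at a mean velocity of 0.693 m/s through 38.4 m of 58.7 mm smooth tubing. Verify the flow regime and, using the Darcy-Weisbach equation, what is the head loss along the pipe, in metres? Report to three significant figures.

h_f ≈ 3.00 m

Re = VD/ν = 0.693·0.05870/1.19×10^-4 = 342 → laminar (Re < 2300)
f = 64/Re = 0.1872
h_f = f(L/D)V²/(2g) = 0.1872·(38.4/0.05870)·0.693²/(2·9.81) = 2.998 m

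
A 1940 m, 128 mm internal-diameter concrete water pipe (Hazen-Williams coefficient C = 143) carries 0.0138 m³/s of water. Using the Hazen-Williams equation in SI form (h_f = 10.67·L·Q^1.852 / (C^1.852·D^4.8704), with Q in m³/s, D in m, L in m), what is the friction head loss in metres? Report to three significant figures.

h_f ≈ 16.9 m

h_f = 10.67·1940·0.0138^1.852 / (143^1.852·0.128^4.8704) = 16.89 m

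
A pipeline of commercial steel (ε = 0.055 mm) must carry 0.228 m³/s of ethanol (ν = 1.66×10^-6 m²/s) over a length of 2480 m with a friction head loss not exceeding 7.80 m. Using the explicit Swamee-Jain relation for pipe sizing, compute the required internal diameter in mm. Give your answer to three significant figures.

D ≈ 466 mm

Swamee-Jain (Type III): D = 0.66·[ε^1.25·(LQ²/(gh_f))^4.75 + ν·Q^9.4·(L/(gh_f))^5.2]^0.04
LQ²/(gh_f) = 1.685; L/(gh_f) = 32.41
Term 1 = ε^1.25·(…)^4.75 = 5.64×10^-5; Term 2 = ν·Q^9.4·(…)^5.2 = 1.10×10^-4
D = 0.66·(5.64×10^-5 + 1.10×10^-4)^0.04 = 0.4660 m = 466 mm
Check: V = 1.34 m/s, Re = 3.75×10^5, f = 0.01517, h_f = 7.35 m ≈ 7.80 m ✓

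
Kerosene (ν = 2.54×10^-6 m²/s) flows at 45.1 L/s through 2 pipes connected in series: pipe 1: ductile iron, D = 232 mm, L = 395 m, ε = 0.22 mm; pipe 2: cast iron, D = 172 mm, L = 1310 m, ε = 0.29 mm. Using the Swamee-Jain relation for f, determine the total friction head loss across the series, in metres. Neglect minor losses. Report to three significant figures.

H ≈ 37.4 m

Pipe 1: V = 1.067 m/s, Re = 9.74×10^4, ε/D = 9.48×10^-4, f = 0.02222, h_1 = f(L/D)V²/2g = 2.194 m
Pipe 2: V = 1.941 m/s, Re = 1.31×10^5, ε/D = 0.00169, f = 0.02406, h_2 = f(L/D)V²/2g = 35.19 m
Series → Q common, losses add: H = Σh = 37.38 m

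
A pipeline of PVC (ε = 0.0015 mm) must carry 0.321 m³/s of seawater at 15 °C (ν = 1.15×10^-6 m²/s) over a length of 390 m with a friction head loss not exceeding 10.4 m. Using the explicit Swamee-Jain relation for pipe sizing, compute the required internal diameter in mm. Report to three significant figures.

Swamee-Jain (Type III): D = 0.66·[ε^1.25·(LQ²/(gh_f))^4.75 + ν·Q^9.4·(L/(gh_f))^5.2]^0.04
LQ²/(gh_f) = 0.3939; L/(gh_f) = 3.823
Term 1 = ε^1.25·(…)^4.75 = 6.28×10^-10; Term 2 = ν·Q^9.4·(…)^5.2 = 2.82×10^-8
D = 0.66·(6.28×10^-10 + 2.82×10^-8)^0.04 = 0.3296 m = 330 mm
Check: V = 3.76 m/s, Re = 1.08×10^6, f = 0.01158, h_f = 9.89 m ≈ 10.4 m ✓

D ≈ 330 mm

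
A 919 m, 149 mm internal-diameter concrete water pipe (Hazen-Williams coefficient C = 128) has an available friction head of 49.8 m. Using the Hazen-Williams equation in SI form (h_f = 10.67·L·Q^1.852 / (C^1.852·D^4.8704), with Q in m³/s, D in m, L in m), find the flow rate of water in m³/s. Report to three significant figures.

Rearranging: Q = [h_f·C^1.852·D^4.8704 / (10.67·L)]^(1/1.852)
Q = [49.8·128^1.852·0.149^4.8704 / (10.67·919)]^0.540 = 0.04944 m³/s

Q ≈ 0.0494 m³/s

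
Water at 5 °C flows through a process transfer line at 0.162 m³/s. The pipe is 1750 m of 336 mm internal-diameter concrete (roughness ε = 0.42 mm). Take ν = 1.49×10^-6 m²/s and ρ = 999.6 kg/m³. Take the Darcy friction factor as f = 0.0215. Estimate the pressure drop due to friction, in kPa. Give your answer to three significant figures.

V = 4Q/(πD²) = 4·0.162/(π·0.336²) = 1.827 m/s
h_f = f(L/D)V²/(2g) = 0.02150·(1750/0.336)·1.827²/(2·9.81) = 19.05 m
Δp = ρg·h_f = 999.6·9.81·19.05 = 186.8 kPa

Δp ≈ 187 kPa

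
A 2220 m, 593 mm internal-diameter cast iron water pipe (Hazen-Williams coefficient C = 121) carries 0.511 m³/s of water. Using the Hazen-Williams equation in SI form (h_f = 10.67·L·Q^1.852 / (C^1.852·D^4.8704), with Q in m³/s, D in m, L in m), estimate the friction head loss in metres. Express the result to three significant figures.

h_f = 10.67·2220·0.511^1.852 / (121^1.852·0.593^4.8704) = 12.09 m

h_f ≈ 12.1 m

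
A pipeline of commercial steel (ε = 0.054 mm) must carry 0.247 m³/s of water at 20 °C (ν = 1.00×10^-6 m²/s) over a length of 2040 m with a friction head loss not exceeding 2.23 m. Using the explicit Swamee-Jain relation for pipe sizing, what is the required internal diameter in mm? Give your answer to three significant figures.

Swamee-Jain (Type III): D = 0.66·[ε^1.25·(LQ²/(gh_f))^4.75 + ν·Q^9.4·(L/(gh_f))^5.2]^0.04
LQ²/(gh_f) = 5.689; L/(gh_f) = 93.25
Term 1 = ε^1.25·(…)^4.75 = 0.0179; Term 2 = ν·Q^9.4·(…)^5.2 = 0.0342
D = 0.66·(0.0179 + 0.0342)^0.04 = 0.5864 m = 586 mm
Check: V = 0.915 m/s, Re = 5.36×10^5, f = 0.01426, h_f = 2.11 m ≈ 2.23 m ✓

D ≈ 586 mm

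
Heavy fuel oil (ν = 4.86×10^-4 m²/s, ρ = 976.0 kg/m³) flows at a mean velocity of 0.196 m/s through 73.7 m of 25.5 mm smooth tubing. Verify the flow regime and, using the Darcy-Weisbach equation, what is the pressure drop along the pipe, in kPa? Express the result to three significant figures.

Δp ≈ 337 kPa

Re = VD/ν = 0.196·0.02550/4.86×10^-4 = 10.3 → laminar (Re < 2300)
f = 64/Re = 6.223
h_f = f(L/D)V²/(2g) = 6.223·(73.7/0.02550)·0.196²/(2·9.81) = 35.22 m
Δp = ρg·h_f = 976.0·9.81·35.22 = 337.2 kPa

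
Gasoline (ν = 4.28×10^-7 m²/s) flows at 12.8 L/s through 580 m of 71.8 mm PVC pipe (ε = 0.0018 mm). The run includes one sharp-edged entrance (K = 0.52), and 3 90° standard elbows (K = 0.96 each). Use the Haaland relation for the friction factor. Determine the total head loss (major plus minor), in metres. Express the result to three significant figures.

H_L ≈ 56.2 m

V = 4Q/(πD²) = 3.161 m/s; V²/2g = 0.5094 m
Re = 5.30×10^5, ε/D = 2.51×10^-5 → f = 0.01324 (Haaland)
Major: h_f = f(L/D)·V²/2g = 0.01324·8078·0.5094 = 54.47 m
Minor: ΣK = 3.40; h_m = ΣK·V²/2g = 1.732 m
Total H_L = 54.47 + 1.732 = 56.20 m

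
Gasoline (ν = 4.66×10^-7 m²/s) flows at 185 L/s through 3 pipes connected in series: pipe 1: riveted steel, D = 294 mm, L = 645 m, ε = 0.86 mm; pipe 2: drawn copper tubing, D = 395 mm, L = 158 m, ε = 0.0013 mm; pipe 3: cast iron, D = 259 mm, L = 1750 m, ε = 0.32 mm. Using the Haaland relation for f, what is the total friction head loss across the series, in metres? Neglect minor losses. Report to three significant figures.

Pipe 1: V = 2.725 m/s, Re = 1.72×10^6, ε/D = 0.00293, f = 0.02611, h_1 = f(L/D)V²/2g = 21.68 m
Pipe 2: V = 1.510 m/s, Re = 1.28×10^6, ε/D = 3.29×10^-6, f = 0.01118, h_2 = f(L/D)V²/2g = 0.5197 m
Pipe 3: V = 3.511 m/s, Re = 1.95×10^6, ε/D = 0.00124, f = 0.02085, h_3 = f(L/D)V²/2g = 88.52 m
Series → Q common, losses add: H = Σh = 110.7 m

H ≈ 111 m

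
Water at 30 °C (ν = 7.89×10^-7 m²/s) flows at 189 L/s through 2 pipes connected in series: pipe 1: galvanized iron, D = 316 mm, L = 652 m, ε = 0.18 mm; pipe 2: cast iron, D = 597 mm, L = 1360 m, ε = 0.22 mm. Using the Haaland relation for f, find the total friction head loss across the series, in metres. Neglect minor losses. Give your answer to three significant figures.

Pipe 1: V = 2.410 m/s, Re = 9.65×10^5, ε/D = 5.70×10^-4, f = 0.01765, h_1 = f(L/D)V²/2g = 10.78 m
Pipe 2: V = 0.6752 m/s, Re = 5.11×10^5, ε/D = 3.69×10^-4, f = 0.01666, h_2 = f(L/D)V²/2g = 0.8819 m
Series → Q common, losses add: H = Σh = 11.66 m

H ≈ 11.7 m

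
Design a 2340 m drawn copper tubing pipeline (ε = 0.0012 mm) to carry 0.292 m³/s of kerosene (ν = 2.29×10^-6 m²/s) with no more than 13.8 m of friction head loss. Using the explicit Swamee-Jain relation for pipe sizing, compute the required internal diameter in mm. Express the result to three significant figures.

D ≈ 447 mm

Swamee-Jain (Type III): D = 0.66·[ε^1.25·(LQ²/(gh_f))^4.75 + ν·Q^9.4·(L/(gh_f))^5.2]^0.04
LQ²/(gh_f) = 1.474; L/(gh_f) = 17.28
Term 1 = ε^1.25·(…)^4.75 = 2.51×10^-7; Term 2 = ν·Q^9.4·(…)^5.2 = 5.89×10^-5
D = 0.66·(2.51×10^-7 + 5.89×10^-5)^0.04 = 0.4471 m = 447 mm
Check: V = 1.86 m/s, Re = 3.63×10^5, f = 0.01391, h_f = 12.8 m ≈ 13.8 m ✓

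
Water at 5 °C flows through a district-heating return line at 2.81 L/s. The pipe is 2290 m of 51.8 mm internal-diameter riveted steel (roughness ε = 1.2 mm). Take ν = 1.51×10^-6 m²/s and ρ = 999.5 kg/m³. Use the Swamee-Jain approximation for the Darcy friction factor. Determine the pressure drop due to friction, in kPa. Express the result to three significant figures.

V = 4Q/(πD²) = 4·0.00281/(π·0.0518²) = 1.333 m/s
Re = VD/ν = 1.333·0.0518/1.51×10^-6 = 4.57×10^4 → turbulent
ε/D = 1.2/51.8 = 0.0232
Swamee-Jain: f = 0.05267
h_f = f(L/D)V²/(2g) = 0.05267·(2290/0.0518)·1.333²/(2·9.81) = 211.0 m
Δp = ρg·h_f = 999.5·9.81·211.0 = 2069 kPa

Δp ≈ 2070 kPa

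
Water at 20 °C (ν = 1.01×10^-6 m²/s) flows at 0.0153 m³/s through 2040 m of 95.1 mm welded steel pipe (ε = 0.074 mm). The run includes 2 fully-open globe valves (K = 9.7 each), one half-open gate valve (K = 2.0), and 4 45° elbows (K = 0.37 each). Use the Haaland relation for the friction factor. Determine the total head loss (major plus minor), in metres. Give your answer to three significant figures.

H_L ≈ 107 m

V = 4Q/(πD²) = 2.154 m/s; V²/2g = 0.2365 m
Re = 2.03×10^5, ε/D = 7.78×10^-4 → f = 0.01996 (Haaland)
Major: h_f = f(L/D)·V²/2g = 0.01996·21451·0.2365 = 101.3 m
Minor: ΣK = 22.9; h_m = ΣK·V²/2g = 5.411 m
Total H_L = 101.3 + 5.411 = 106.7 m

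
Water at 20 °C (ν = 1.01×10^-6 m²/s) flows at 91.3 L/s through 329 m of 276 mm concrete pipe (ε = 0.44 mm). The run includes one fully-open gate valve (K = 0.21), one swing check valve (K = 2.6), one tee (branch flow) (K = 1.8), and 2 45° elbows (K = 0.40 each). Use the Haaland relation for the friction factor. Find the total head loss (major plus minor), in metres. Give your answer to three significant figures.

V = 4Q/(πD²) = 1.526 m/s; V²/2g = 0.1187 m
Re = 4.17×10^5, ε/D = 0.00159 → f = 0.02256 (Haaland)
Major: h_f = f(L/D)·V²/2g = 0.02256·1192·0.1187 = 3.193 m
Minor: ΣK = 5.41; h_m = ΣK·V²/2g = 0.6421 m
Total H_L = 3.193 + 0.6421 = 3.835 m

H_L ≈ 3.83 m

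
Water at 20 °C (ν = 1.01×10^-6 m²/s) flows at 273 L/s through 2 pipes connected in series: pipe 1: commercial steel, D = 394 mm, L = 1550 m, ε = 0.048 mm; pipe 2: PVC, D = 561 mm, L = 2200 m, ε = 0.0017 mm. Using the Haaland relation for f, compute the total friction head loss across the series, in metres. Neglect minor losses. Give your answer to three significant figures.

Pipe 1: V = 2.239 m/s, Re = 8.73×10^5, ε/D = 1.22×10^-4, f = 0.01378, h_1 = f(L/D)V²/2g = 13.85 m
Pipe 2: V = 1.104 m/s, Re = 6.13×10^5, ε/D = 3.03×10^-6, f = 0.01264, h_2 = f(L/D)V²/2g = 3.081 m
Series → Q common, losses add: H = Σh = 16.93 m

H ≈ 16.9 m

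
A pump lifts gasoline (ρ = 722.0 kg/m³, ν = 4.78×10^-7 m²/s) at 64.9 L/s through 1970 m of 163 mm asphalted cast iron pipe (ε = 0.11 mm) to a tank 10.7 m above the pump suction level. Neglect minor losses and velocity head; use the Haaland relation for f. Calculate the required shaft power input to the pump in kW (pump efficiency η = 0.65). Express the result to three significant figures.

P_shaft ≈ 84.5 kW

V = 4Q/(πD²) = 3.110 m/s; Re = 1.06×10^6; ε/D = 6.75×10^-4; f = 0.01825
h_f = f(L/D)V²/2g = 108.8 m
Total head H = z + h_f = 10.7 + 108.8 = 119.5 m
P_hyd = ρgQH = 722.0·9.81·0.0649·119.5 = 54.91 kW
P_shaft = P_hyd/η = 54.91/0.65 = 84.48 kW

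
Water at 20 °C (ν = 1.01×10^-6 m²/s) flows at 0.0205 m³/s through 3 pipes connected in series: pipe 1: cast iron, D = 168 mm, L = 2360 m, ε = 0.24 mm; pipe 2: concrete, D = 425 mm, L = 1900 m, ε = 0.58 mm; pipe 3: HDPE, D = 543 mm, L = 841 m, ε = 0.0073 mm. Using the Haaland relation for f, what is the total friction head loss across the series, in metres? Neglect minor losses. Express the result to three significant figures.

Pipe 1: V = 0.9248 m/s, Re = 1.54×10^5, ε/D = 0.00143, f = 0.02275, h_1 = f(L/D)V²/2g = 13.93 m
Pipe 2: V = 0.1445 m/s, Re = 6.08×10^4, ε/D = 0.00136, f = 0.02419, h_2 = f(L/D)V²/2g = 0.1151 m
Pipe 3: V = 0.08852 m/s, Re = 4.76×10^4, ε/D = 1.34×10^-5, f = 0.02098, h_3 = f(L/D)V²/2g = 0.01298 m
Series → Q common, losses add: H = Σh = 14.06 m

H ≈ 14.1 m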